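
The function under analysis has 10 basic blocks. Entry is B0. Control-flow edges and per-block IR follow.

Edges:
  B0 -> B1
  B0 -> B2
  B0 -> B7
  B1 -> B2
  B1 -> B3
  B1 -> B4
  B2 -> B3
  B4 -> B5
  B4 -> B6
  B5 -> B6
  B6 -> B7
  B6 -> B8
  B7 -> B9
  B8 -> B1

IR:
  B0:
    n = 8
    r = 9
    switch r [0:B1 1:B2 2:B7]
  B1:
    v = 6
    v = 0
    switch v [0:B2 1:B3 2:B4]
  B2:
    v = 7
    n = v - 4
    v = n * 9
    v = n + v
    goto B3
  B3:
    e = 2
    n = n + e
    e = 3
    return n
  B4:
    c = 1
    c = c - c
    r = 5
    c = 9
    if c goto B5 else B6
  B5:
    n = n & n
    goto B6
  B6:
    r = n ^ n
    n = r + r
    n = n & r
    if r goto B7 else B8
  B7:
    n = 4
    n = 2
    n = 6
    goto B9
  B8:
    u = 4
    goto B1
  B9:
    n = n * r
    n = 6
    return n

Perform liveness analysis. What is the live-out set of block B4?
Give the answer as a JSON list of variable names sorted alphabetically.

Answer: ["n"]

Analysis:
def/use:
  B0 def {n,r} use ∅
  B1 def {v} use ∅
  B2 def {n,v} use ∅
  B3 def {e,n} use {n}
  B4 def {c,r} use ∅
  B5 def {n} use {n}
  B6 def {n,r} use {n}
  B7 def {n} use ∅
  B8 def {u} use ∅
  B9 def {n} use {n,r}

Backward fixpoint:
  B0 li=∅ lo={n,r}
  B1 li={n} lo={n}
  B2 li=∅ lo={n}
  B3 li={n} lo=∅
  B4 li={n} lo={n}
  B5 li={n} lo={n}
  B6 li={n} lo={n,r}
  B7 li={r} lo={n,r}
  B8 li={n} lo={n}
  B9 li={n,r} lo=∅

live-out(B4) = ["n"]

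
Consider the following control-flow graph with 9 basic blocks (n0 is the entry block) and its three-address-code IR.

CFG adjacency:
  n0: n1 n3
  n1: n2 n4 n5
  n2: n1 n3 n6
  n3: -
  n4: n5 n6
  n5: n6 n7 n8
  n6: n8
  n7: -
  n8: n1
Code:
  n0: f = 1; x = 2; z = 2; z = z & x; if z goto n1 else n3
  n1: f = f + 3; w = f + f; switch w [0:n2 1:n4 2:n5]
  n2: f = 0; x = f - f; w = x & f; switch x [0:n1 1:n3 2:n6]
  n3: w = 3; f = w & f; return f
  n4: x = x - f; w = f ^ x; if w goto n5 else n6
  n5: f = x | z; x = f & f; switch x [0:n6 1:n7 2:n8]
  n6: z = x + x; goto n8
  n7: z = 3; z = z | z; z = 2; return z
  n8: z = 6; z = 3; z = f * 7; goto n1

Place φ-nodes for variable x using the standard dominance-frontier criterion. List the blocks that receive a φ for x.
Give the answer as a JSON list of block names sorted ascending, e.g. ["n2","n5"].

idom tree: n1←n0 n2←n1 n3←n0 n4←n1 n5←n1 n6←n1 n7←n5 n8←n1
Join-block Dom:
  n1: preds {n0,n2,n8}: {n0} ∩ {n0,n1,n2} ∩ {n0,n1,n8} = {n0}; idom=n0
  n3: preds {n0,n2}: {n0} ∩ {n0,n1,n2} = {n0}; idom=n0
  n5: preds {n1,n4}: {n0,n1} ∩ {n0,n1,n4} = {n0,n1}; idom=n1
  n6: preds {n2,n4,n5}: {n0,n1,n2} ∩ {n0,n1,n4} ∩ {n0,n1,n5} = {n0,n1}; idom=n1
  n8: preds {n5,n6}: {n0,n1,n5} ∩ {n0,n1,n6} = {n0,n1}; idom=n1

Frontier:
  n1←n0: walk · to n0
  n1←n2: walk n2→n1 to n0
  n1←n8: walk n8→n1 to n0
  n3←n0: walk · to n0
  n3←n2: walk n2→n1 to n0
  n5←n1: walk · to n1
  n5←n4: walk n4 to n1
  n6←n2: walk n2 to n1
  n6←n4: walk n4 to n1
  n6←n5: walk n5 to n1
  n8←n5: walk n5 to n1
  n8←n6: walk n6 to n1
  DF(n0)=∅
  DF(n1)={n1,n3}
  DF(n2)={n1,n3,n6}
  DF(n3)=∅
  DF(n4)={n5,n6}
  DF(n5)={n6,n8}
  DF(n6)={n8}
  DF(n7)=∅
  DF(n8)={n1}

φ for x: defs {n0,n2,n4,n5}
  DF⁺ = {n1,n3,n5,n6,n8}

Answer: ["n1", "n3", "n5", "n6", "n8"]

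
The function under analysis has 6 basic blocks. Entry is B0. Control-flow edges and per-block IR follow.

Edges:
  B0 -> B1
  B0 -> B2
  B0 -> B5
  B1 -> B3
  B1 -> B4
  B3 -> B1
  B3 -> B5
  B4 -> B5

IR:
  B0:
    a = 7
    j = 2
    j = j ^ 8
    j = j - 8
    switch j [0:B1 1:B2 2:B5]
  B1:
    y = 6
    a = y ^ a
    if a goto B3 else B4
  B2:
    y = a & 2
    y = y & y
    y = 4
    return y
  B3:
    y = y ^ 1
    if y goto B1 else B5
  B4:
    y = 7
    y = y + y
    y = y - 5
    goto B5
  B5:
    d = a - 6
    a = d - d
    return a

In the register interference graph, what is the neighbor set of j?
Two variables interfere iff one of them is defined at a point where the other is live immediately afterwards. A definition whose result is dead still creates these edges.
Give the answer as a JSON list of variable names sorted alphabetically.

Answer: ["a"]

Derivation:
def/use:
  B0: def={a,j} ue=∅
  B1: def={a,y} ue={a}
  B2: def={y} ue={a}
  B3: def={y} ue={y}
  B4: def={y} ue=∅
  B5: def={a,d} ue={a}

Liveness:
  live B0: ∅→{a}
  live B1: {a}→{a,y}
  live B2: {a}→∅
  live B3: {a,y}→{a}
  live B4: {a}→{a}
  live B5: {a}→∅

Interfere edges:
  a↔{j,y}
  d↔∅
  j↔{a}
  y↔{a}

N(j) = ["a"]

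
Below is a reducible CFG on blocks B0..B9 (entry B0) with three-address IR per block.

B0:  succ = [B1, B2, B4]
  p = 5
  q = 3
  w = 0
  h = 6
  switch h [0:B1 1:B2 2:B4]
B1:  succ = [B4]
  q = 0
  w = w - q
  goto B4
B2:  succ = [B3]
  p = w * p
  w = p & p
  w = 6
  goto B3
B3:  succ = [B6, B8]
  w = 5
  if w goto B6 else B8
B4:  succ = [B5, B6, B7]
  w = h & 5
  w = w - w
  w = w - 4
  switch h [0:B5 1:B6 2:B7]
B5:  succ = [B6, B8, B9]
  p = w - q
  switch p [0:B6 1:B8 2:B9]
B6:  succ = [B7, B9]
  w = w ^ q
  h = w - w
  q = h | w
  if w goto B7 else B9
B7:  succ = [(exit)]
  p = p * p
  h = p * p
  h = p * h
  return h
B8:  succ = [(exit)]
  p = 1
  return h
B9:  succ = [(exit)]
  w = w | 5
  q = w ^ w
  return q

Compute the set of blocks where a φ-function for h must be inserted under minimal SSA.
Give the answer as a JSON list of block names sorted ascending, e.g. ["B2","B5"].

Answer: ["B7", "B9"]

Working:
idom tree: B1←B0 B2←B0 B3←B2 B4←B0 B5←B4 B6←B0 B7←B0 B8←B0 B9←B0
Dom∩ at merges:
  B4: preds {B0,B1}: {B0} ∩ {B0,B1} = {B0}; idom=B0
  B6: preds {B3,B4,B5}: {B0,B2,B3} ∩ {B0,B4} ∩ {B0,B4,B5} = {B0}; idom=B0
  B7: preds {B4,B6}: {B0,B4} ∩ {B0,B6} = {B0}; idom=B0
  B8: preds {B3,B5}: {B0,B2,B3} ∩ {B0,B4,B5} = {B0}; idom=B0
  B9: preds {B5,B6}: {B0,B4,B5} ∩ {B0,B6} = {B0}; idom=B0

Frontier:
  B4←B0: walk · to B0
  B4←B1: walk B1 to B0
  B6←B3: walk B3→B2 to B0
  B6←B4: walk B4 to B0
  B6←B5: walk B5→B4 to B0
  B7←B4: walk B4 to B0
  B7←B6: walk B6 to B0
  B8←B3: walk B3→B2 to B0
  B8←B5: walk B5→B4 to B0
  B9←B5: walk B5→B4 to B0
  B9←B6: walk B6 to B0
  DF(B0)=∅
  DF(B1)={B4}
  DF(B2)={B6,B8}
  DF(B3)={B6,B8}
  DF(B4)={B6,B7,B8,B9}
  DF(B5)={B6,B8,B9}
  DF(B6)={B7,B9}
  DF(B7)=∅
  DF(B8)=∅
  DF(B9)=∅

φ for h: defs {B0,B6,B7}
  DF⁺ = {B7,B9}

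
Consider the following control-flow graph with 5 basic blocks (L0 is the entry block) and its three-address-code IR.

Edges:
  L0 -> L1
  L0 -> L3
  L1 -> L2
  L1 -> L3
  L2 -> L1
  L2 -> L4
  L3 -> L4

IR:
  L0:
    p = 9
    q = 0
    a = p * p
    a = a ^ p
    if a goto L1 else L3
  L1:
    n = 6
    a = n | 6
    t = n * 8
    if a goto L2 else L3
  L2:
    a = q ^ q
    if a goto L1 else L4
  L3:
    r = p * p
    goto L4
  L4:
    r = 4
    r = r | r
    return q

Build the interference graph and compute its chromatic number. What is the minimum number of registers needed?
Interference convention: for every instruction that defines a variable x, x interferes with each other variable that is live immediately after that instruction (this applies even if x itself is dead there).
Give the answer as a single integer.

Answer: 4

Working:
Per-block:
  L0: {a,p,q} / ∅
  L1: {a,n,t} / ∅
  L2: {a} / {q}
  L3: {r} / {p}
  L4: {r} / {q}

Liveness:
  live L0: ∅→{p,q}
  live L1: {p,q}→{p,q}
  live L2: {p,q}→{p,q}
  live L3: {p,q}→{q}
  live L4: {q}→∅

Conflict graph:
  a↔{n,p,q,t}
  n↔{a,p,q}
  p↔{a,n,q,t}
  q↔{a,n,p,r,t}
  r↔{q}
  t↔{a,p,q}

Registers:
  lower bound: {a,n,p,q} mutually conflict ⇒ χ ≥ 4
  4-colouring: c0={q}  c1={a,r}  c2={p}  c3={n,t}
  χ = 4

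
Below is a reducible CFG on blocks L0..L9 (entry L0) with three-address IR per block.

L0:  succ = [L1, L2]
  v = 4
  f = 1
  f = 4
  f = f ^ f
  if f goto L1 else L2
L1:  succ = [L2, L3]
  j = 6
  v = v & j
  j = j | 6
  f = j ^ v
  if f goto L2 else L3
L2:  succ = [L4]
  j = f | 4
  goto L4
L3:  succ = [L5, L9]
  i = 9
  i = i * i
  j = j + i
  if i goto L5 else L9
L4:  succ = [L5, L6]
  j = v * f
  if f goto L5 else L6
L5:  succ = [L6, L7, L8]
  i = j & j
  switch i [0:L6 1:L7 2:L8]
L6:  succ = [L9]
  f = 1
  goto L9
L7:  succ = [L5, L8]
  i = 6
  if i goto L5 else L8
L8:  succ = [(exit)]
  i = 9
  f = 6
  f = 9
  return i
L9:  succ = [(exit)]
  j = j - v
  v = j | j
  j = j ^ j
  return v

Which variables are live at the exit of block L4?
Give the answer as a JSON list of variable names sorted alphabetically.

Block summaries:
  L0 def {f,v} use ∅
  L1 def {f,j,v} use {v}
  L2 def {j} use {f}
  L3 def {i,j} use {j}
  L4 def {j} use {f,v}
  L5 def {i} use {j}
  L6 def {f} use ∅
  L7 def {i} use ∅
  L8 def {f,i} use ∅
  L9 def {j,v} use {j,v}

Backward fixpoint:
  L0 li=∅ lo={f,v}
  L1 li={v} lo={f,j,v}
  L2 li={f,v} lo={f,v}
  L3 li={j,v} lo={j,v}
  L4 li={f,v} lo={j,v}
  L5 li={j,v} lo={j,v}
  L6 li={j,v} lo={j,v}
  L7 li={j,v} lo={j,v}
  L8 li=∅ lo=∅
  L9 li={j,v} lo=∅

live-out(L4) = ["j", "v"]

Answer: ["j", "v"]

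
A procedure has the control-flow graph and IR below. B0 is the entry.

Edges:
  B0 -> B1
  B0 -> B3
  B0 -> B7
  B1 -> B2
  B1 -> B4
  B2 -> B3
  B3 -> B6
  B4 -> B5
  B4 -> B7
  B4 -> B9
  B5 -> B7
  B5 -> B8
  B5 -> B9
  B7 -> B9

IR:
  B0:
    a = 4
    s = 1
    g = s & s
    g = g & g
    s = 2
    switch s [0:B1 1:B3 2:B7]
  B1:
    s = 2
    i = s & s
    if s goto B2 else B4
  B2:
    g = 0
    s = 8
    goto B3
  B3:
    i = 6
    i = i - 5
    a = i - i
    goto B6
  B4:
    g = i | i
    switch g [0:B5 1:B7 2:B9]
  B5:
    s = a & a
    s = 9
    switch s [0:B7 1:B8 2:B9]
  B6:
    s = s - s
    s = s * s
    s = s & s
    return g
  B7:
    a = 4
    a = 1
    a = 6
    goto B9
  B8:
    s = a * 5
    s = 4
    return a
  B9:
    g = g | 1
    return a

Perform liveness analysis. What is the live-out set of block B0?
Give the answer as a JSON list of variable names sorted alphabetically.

Answer: ["a", "g", "s"]

Derivation:
def/use:
  B0 def {a,g,s} use ∅
  B1 def {i,s} use ∅
  B2 def {g,s} use ∅
  B3 def {a,i} use ∅
  B4 def {g} use {i}
  B5 def {s} use {a}
  B6 def {s} use {g,s}
  B7 def {a} use ∅
  B8 def {s} use {a}
  B9 def {g} use {a,g}

Live sets:
  B0 li=∅ lo={a,g,s}
  B1 li={a} lo={a,i}
  B2 li=∅ lo={g,s}
  B3 li={g,s} lo={g,s}
  B4 li={a,i} lo={a,g}
  B5 li={a,g} lo={a,g}
  B6 li={g,s} lo=∅
  B7 li={g} lo={a,g}
  B8 li={a} lo=∅
  B9 li={a,g} lo=∅

live-out(B0) = ["a", "g", "s"]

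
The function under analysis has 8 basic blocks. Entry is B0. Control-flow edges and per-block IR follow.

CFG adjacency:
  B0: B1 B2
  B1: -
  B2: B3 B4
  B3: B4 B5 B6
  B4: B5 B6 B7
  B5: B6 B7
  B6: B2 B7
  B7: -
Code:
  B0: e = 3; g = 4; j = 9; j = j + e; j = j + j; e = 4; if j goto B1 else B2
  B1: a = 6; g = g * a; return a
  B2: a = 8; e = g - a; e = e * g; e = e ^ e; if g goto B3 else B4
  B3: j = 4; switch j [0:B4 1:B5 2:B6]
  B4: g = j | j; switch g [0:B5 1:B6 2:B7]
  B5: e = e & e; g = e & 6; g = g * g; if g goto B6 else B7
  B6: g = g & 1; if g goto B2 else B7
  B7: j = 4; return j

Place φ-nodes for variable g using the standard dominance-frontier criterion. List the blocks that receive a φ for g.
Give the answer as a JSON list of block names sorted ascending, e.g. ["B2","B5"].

Answer: ["B2", "B5", "B6", "B7"]

Working:
idom tree: B1←B0 B2←B0 B3←B2 B4←B2 B5←B2 B6←B2 B7←B2
Dom∩ at merges:
  B2: preds {B0,B6}: {B0} ∩ {B0,B2,B6} = {B0}; idom=B0
  B4: preds {B2,B3}: {B0,B2} ∩ {B0,B2,B3} = {B0,B2}; idom=B2
  B5: preds {B3,B4}: {B0,B2,B3} ∩ {B0,B2,B4} = {B0,B2}; idom=B2
  B6: preds {B3,B4,B5}: {B0,B2,B3} ∩ {B0,B2,B4} ∩ {B0,B2,B5} = {B0,B2}; idom=B2
  B7: preds {B4,B5,B6}: {B0,B2,B4} ∩ {B0,B2,B5} ∩ {B0,B2,B6} = {B0,B2}; idom=B2

Frontier:
  join B2 pred B0: · stop@B0
  join B2 pred B6: B6→B2 stop@B0
  join B4 pred B2: · stop@B2
  join B4 pred B3: B3 stop@B2
  join B5 pred B3: B3 stop@B2
  join B5 pred B4: B4 stop@B2
  join B6 pred B3: B3 stop@B2
  join B6 pred B4: B4 stop@B2
  join B6 pred B5: B5 stop@B2
  join B7 pred B4: B4 stop@B2
  join B7 pred B5: B5 stop@B2
  join B7 pred B6: B6 stop@B2
  DF(B0)=∅
  DF(B1)=∅
  DF(B2)={B2}
  DF(B3)={B4,B5,B6}
  DF(B4)={B5,B6,B7}
  DF(B5)={B6,B7}
  DF(B6)={B2,B7}
  DF(B7)=∅

φ for g: defs {B0,B1,B4,B5,B6}
  DF⁺ = {B2,B5,B6,B7}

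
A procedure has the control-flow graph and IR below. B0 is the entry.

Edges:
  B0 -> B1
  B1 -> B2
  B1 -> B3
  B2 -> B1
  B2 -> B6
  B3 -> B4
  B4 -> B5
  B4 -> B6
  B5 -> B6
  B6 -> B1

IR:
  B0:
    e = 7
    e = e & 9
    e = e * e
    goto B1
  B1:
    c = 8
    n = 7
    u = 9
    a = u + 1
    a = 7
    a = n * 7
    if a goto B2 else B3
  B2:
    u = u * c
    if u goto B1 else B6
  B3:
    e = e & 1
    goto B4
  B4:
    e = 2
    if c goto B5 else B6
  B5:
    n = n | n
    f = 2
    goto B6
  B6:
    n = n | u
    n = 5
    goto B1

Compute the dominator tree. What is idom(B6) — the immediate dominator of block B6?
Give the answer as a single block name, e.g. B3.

idom tree: B1←B0 B2←B1 B3←B1 B4←B3 B5←B4 B6←B1
Dom∩ at merges:
  B1: preds {B0,B2,B6}: {B0} ∩ {B0,B1,B2} ∩ {B0,B1,B6} = {B0}; idom=B0
  B6: preds {B2,B4,B5}: {B0,B1,B2} ∩ {B0,B1,B3,B4} ∩ {B0,B1,B3,B4,B5} = {B0,B1}; idom=B1

idom(B6) = B1

Answer: B1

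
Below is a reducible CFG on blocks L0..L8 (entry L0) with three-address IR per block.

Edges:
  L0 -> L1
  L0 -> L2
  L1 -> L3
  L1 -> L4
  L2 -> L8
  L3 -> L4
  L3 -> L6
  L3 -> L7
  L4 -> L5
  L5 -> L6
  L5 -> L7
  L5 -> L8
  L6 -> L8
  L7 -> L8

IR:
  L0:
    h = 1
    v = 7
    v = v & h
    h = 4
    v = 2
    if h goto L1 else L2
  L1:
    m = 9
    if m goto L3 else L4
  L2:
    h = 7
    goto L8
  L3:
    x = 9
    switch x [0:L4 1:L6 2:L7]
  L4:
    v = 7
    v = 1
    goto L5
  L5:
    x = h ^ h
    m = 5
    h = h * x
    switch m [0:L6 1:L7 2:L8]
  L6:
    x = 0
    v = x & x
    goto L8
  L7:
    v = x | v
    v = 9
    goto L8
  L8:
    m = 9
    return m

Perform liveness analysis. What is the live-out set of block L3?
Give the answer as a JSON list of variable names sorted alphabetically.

Answer: ["h", "v", "x"]

Analysis:
def/use:
  L0: def={h,v} ue=∅
  L1: def={m} ue=∅
  L2: def={h} ue=∅
  L3: def={x} ue=∅
  L4: def={v} ue=∅
  L5: def={h,m,x} ue={h}
  L6: def={v,x} ue=∅
  L7: def={v} ue={v,x}
  L8: def={m} ue=∅

Live sets:
  L0 li=∅ lo={h,v}
  L1 li={h,v} lo={h,v}
  L2 li=∅ lo=∅
  L3 li={h,v} lo={h,v,x}
  L4 li={h} lo={h,v}
  L5 li={h,v} lo={v,x}
  L6 li=∅ lo=∅
  L7 li={v,x} lo=∅
  L8 li=∅ lo=∅

live-out(L3) = ["h", "v", "x"]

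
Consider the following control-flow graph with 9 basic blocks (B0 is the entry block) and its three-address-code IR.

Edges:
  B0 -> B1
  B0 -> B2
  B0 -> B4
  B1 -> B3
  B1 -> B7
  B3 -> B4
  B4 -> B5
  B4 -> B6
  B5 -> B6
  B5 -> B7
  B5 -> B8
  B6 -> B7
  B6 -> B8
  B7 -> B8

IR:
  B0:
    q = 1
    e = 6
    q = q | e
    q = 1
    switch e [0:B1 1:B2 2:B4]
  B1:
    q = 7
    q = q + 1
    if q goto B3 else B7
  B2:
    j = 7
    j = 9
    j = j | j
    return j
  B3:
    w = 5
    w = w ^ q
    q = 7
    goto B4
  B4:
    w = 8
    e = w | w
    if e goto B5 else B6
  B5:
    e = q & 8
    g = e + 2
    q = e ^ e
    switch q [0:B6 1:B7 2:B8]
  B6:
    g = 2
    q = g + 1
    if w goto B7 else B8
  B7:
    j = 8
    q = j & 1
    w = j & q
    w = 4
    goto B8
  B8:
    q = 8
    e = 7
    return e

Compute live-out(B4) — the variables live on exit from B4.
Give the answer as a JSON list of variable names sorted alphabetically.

Block summaries:
  B0: def={e,q} ue=∅
  B1: def={q} ue=∅
  B2: def={j} ue=∅
  B3: def={q,w} ue={q}
  B4: def={e,w} ue=∅
  B5: def={e,g,q} ue={q}
  B6: def={g,q} ue={w}
  B7: def={j,q,w} ue=∅
  B8: def={e,q} ue=∅

Liveness:
  live B0: ∅→{q}
  live B1: ∅→{q}
  live B2: ∅→∅
  live B3: {q}→{q}
  live B4: {q}→{q,w}
  live B5: {q,w}→{w}
  live B6: {w}→∅
  live B7: ∅→∅
  live B8: ∅→∅

live-out(B4) = ["q", "w"]

Answer: ["q", "w"]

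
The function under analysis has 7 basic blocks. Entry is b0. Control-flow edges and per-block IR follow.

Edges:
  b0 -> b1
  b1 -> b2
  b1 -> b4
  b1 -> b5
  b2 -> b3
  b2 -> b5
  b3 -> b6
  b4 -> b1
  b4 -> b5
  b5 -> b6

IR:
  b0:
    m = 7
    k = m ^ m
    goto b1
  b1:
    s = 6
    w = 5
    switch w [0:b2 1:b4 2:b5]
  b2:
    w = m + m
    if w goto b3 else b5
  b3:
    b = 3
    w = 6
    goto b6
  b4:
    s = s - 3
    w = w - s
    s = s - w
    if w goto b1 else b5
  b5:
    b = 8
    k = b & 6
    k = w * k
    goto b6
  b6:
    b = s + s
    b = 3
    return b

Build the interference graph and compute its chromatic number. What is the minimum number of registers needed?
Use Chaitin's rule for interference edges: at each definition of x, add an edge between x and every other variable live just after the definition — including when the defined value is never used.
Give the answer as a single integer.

Answer: 4

Derivation:
Per-block:
  b0: def={k,m} ue=∅
  b1: def={s,w} ue=∅
  b2: def={w} ue={m}
  b3: def={b,w} ue=∅
  b4: def={s,w} ue={s,w}
  b5: def={b,k} ue={w}
  b6: def={b} ue={s}

Live sets:
  b0: in=∅ out={m}
  b1: in={m} out={m,s,w}
  b2: in={m,s} out={s,w}
  b3: in={s} out={s}
  b4: in={m,s,w} out={m,s,w}
  b5: in={s,w} out={s}
  b6: in={s} out=∅

Interfere edges:
  b: {s,w}
  k: {m,s,w}
  m: {k,s,w}
  s: {b,k,m,w}
  w: {b,k,m,s}

Registers:
  clique {k,m,s,w} ⇒ need ≥ 4
  4-colouring: R0={s}  R1={w}  R2={b,k}  R3={m}
  χ = 4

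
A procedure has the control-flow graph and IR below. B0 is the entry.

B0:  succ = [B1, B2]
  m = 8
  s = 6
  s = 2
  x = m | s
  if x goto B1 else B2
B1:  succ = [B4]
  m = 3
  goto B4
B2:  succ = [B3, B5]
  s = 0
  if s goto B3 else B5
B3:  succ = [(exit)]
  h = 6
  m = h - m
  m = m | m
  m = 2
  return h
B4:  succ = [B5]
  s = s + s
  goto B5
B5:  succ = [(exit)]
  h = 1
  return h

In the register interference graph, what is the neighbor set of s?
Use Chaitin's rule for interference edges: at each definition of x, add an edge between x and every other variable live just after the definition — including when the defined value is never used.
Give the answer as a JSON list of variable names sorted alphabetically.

Answer: ["m", "x"]

Derivation:
def/use:
  B0: {m,s,x} / ∅
  B1: {m} / ∅
  B2: {s} / ∅
  B3: {h,m} / {m}
  B4: {s} / {s}
  B5: {h} / ∅

Backward fixpoint:
  B0: in=∅ out={m,s}
  B1: in={s} out={s}
  B2: in={m} out={m}
  B3: in={m} out=∅
  B4: in={s} out=∅
  B5: in=∅ out=∅

Conflict graph:
  h — {m}
  m — {h,s,x}
  s — {m,x}
  x — {m,s}

N(s) = ["m", "x"]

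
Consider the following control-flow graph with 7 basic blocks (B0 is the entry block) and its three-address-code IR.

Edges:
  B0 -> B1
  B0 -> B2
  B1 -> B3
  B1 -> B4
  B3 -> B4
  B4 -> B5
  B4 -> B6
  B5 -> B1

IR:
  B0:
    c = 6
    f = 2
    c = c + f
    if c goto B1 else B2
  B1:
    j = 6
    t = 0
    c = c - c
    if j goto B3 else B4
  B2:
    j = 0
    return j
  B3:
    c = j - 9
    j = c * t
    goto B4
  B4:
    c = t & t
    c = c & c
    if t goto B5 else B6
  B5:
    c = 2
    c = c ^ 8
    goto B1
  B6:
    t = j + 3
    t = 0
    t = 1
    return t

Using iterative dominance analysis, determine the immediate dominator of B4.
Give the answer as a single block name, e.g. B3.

Answer: B1

Working:
idom tree: B1←B0 B2←B0 B3←B1 B4←B1 B5←B4 B6←B4
Join-block Dom:
  B1: preds {B0,B5}: {B0} ∩ {B0,B1,B4,B5} = {B0}; idom=B0
  B4: preds {B1,B3}: {B0,B1} ∩ {B0,B1,B3} = {B0,B1}; idom=B1

idom(B4) = B1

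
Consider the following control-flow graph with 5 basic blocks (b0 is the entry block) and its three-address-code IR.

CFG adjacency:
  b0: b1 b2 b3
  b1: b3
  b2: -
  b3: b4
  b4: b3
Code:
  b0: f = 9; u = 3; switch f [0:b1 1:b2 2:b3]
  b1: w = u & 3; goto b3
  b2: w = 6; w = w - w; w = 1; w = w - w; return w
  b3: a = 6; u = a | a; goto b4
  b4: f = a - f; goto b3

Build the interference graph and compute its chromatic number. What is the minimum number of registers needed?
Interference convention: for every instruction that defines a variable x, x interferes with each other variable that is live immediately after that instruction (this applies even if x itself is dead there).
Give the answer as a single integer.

def/use:
  b0: def={f,u} ue=∅
  b1: def={w} ue={u}
  b2: def={w} ue=∅
  b3: def={a,u} ue=∅
  b4: def={f} ue={a,f}

Liveness:
  live b0: ∅→{f,u}
  live b1: {f,u}→{f}
  live b2: ∅→∅
  live b3: {f}→{a,f}
  live b4: {a,f}→{f}

Interference:
  a — {f,u}
  f — {a,u,w}
  u — {a,f}
  w — {f}

Chromatic number:
  lower bound: {a,f,u} mutually conflict ⇒ χ ≥ 3
  assign a→r1 f→r0 u→r2 w→r1 — no edge inside a register ⇒ χ ≤ 3
  χ = 3

Answer: 3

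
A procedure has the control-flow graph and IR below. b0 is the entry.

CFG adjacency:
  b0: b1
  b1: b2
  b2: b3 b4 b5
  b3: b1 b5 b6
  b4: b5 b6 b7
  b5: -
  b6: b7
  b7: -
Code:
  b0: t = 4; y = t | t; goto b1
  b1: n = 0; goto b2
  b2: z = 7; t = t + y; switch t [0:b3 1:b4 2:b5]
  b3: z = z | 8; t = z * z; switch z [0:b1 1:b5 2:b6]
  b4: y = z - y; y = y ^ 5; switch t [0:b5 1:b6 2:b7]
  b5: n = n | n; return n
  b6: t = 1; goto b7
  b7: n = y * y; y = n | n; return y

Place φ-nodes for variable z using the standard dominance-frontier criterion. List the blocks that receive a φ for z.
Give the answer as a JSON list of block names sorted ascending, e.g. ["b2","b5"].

Answer: ["b1", "b5", "b6", "b7"]

Analysis:
idom tree: b1←b0 b2←b1 b3←b2 b4←b2 b5←b2 b6←b2 b7←b2
Join-block Dom:
  b1: preds {b0,b3}: {b0} ∩ {b0,b1,b2,b3} = {b0}; idom=b0
  b5: preds {b2,b3,b4}: {b0,b1,b2} ∩ {b0,b1,b2,b3} ∩ {b0,b1,b2,b4} = {b0,b1,b2}; idom=b2
  b6: preds {b3,b4}: {b0,b1,b2,b3} ∩ {b0,b1,b2,b4} = {b0,b1,b2}; idom=b2
  b7: preds {b4,b6}: {b0,b1,b2,b4} ∩ {b0,b1,b2,b6} = {b0,b1,b2}; idom=b2

Frontier:
  join b1 pred b0: · stop@b0
  join b1 pred b3: b3→b2→b1 stop@b0
  join b5 pred b2: · stop@b2
  join b5 pred b3: b3 stop@b2
  join b5 pred b4: b4 stop@b2
  join b6 pred b3: b3 stop@b2
  join b6 pred b4: b4 stop@b2
  join b7 pred b4: b4 stop@b2
  join b7 pred b6: b6 stop@b2
  b0 → ∅
  b1 → {b1}
  b2 → {b1}
  b3 → {b1,b5,b6}
  b4 → {b5,b6,b7}
  b5 → ∅
  b6 → {b7}
  b7 → ∅

φ for z: defs {b2,b3}
  DF⁺ = {b1,b5,b6,b7}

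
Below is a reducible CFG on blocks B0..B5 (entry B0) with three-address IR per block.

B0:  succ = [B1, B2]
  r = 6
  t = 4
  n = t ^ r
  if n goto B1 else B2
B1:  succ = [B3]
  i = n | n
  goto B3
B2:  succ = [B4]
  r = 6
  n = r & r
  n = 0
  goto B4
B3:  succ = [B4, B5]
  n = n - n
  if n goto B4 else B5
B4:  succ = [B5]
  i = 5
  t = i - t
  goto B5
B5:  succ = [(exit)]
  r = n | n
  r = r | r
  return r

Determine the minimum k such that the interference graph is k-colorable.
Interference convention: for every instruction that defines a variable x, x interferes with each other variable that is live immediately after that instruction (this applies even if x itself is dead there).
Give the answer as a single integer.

def/use:
  B0: def={n,r,t} ue=∅
  B1: def={i} ue={n}
  B2: def={n,r} ue=∅
  B3: def={n} ue={n}
  B4: def={i,t} ue={t}
  B5: def={r} ue={n}

Backward fixpoint:
  B0 li=∅ lo={n,t}
  B1 li={n,t} lo={n,t}
  B2 li={t} lo={n,t}
  B3 li={n,t} lo={n,t}
  B4 li={n,t} lo={n}
  B5 li={n} lo=∅

Conflict graph:
  i — {n,t}
  n — {i,t}
  r — {t}
  t — {i,n,r}

Chromatic number:
  lower bound: {i,n,t} mutually conflict ⇒ χ ≥ 3
  3-colouring: c0={t}  c1={i,r}  c2={n}
  χ = 3

Answer: 3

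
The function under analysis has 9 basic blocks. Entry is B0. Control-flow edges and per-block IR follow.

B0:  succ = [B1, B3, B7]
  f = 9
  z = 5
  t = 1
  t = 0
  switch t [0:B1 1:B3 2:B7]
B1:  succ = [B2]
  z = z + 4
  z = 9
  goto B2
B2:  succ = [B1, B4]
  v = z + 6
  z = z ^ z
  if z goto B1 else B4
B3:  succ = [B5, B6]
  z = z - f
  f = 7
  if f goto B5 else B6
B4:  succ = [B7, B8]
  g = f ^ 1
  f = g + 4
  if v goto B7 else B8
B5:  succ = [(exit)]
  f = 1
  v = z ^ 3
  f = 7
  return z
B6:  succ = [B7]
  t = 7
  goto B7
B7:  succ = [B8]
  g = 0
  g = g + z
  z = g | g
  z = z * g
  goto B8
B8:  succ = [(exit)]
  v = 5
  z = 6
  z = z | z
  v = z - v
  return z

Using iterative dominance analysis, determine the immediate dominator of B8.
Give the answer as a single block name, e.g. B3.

Answer: B0

Working:
idom tree: B1←B0 B2←B1 B3←B0 B4←B2 B5←B3 B6←B3 B7←B0 B8←B0
Dom at joins:
  B1: preds {B0,B2}: {B0} ∩ {B0,B1,B2} = {B0}; idom=B0
  B7: preds {B0,B4,B6}: {B0} ∩ {B0,B1,B2,B4} ∩ {B0,B3,B6} = {B0}; idom=B0
  B8: preds {B4,B7}: {B0,B1,B2,B4} ∩ {B0,B7} = {B0}; idom=B0

idom(B8) = B0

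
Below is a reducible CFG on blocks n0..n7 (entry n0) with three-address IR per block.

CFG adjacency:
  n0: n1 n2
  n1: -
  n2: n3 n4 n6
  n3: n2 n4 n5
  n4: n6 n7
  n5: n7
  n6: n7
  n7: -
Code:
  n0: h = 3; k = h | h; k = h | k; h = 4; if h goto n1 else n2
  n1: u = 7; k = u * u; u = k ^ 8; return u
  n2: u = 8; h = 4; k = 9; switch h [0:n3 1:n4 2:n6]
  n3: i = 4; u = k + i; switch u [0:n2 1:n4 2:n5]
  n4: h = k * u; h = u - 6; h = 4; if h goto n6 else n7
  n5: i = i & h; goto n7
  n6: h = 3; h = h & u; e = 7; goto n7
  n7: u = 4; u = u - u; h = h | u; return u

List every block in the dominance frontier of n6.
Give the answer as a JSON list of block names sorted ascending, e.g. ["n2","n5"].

idom tree: n1←n0 n2←n0 n3←n2 n4←n2 n5←n3 n6←n2 n7←n2
Dom∩ at merges:
  n2: preds {n0,n3}: {n0} ∩ {n0,n2,n3} = {n0}; idom=n0
  n4: preds {n2,n3}: {n0,n2} ∩ {n0,n2,n3} = {n0,n2}; idom=n2
  n6: preds {n2,n4}: {n0,n2} ∩ {n0,n2,n4} = {n0,n2}; idom=n2
  n7: preds {n4,n5,n6}: {n0,n2,n4} ∩ {n0,n2,n3,n5} ∩ {n0,n2,n6} = {n0,n2}; idom=n2

Frontier:
  join n2 pred n0: · stop@n0
  join n2 pred n3: n3→n2 stop@n0
  join n4 pred n2: · stop@n2
  join n4 pred n3: n3 stop@n2
  join n6 pred n2: · stop@n2
  join n6 pred n4: n4 stop@n2
  join n7 pred n4: n4 stop@n2
  join n7 pred n5: n5→n3 stop@n2
  join n7 pred n6: n6 stop@n2
  n0 → ∅
  n1 → ∅
  n2 → {n2}
  n3 → {n2,n4,n7}
  n4 → {n6,n7}
  n5 → {n7}
  n6 → {n7}
  n7 → ∅

DF(n6) = ["n7"]

Answer: ["n7"]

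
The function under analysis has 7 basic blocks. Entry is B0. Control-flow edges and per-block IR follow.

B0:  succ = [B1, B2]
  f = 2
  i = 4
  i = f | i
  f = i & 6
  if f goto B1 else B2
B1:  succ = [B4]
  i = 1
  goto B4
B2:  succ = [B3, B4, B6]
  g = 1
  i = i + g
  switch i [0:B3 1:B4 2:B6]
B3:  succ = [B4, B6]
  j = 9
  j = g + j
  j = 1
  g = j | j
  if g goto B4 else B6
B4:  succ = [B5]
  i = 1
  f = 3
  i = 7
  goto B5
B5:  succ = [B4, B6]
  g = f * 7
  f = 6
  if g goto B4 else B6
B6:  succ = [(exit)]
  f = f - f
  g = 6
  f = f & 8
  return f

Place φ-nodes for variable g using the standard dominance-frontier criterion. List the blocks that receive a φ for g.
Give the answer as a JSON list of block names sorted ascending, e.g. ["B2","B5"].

Answer: ["B4", "B6"]

Derivation:
idom tree: B1←B0 B2←B0 B3←B2 B4←B0 B5←B4 B6←B0
Dom at joins:
  B4: preds {B1,B2,B3,B5}: {B0,B1} ∩ {B0,B2} ∩ {B0,B2,B3} ∩ {B0,B4,B5} = {B0}; idom=B0
  B6: preds {B2,B3,B5}: {B0,B2} ∩ {B0,B2,B3} ∩ {B0,B4,B5} = {B0}; idom=B0

DF derivation:
  join B4 pred B1: B1 stop@B0
  join B4 pred B2: B2 stop@B0
  join B4 pred B3: B3→B2 stop@B0
  join B4 pred B5: B5→B4 stop@B0
  join B6 pred B2: B2 stop@B0
  join B6 pred B3: B3→B2 stop@B0
  join B6 pred B5: B5→B4 stop@B0
  B0 → ∅
  B1 → {B4}
  B2 → {B4,B6}
  B3 → {B4,B6}
  B4 → {B4,B6}
  B5 → {B4,B6}
  B6 → ∅

φ for g: defs {B2,B3,B5,B6}
  DF⁺ = {B4,B6}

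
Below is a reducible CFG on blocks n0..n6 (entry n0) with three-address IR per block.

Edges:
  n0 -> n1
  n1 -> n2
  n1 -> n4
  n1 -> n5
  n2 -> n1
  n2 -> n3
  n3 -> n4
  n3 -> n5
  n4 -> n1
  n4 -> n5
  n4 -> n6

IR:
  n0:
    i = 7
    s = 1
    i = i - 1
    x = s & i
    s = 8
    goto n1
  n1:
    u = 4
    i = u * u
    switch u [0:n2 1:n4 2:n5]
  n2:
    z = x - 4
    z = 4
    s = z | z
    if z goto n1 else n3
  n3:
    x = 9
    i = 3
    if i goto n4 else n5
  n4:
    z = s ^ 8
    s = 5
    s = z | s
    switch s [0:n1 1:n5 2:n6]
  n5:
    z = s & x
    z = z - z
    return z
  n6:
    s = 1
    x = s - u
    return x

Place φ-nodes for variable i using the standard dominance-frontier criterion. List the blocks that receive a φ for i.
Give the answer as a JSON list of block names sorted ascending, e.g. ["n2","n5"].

idom tree: n1←n0 n2←n1 n3←n2 n4←n1 n5←n1 n6←n4
Join-block Dom:
  n1: preds {n0,n2,n4}: {n0} ∩ {n0,n1,n2} ∩ {n0,n1,n4} = {n0}; idom=n0
  n4: preds {n1,n3}: {n0,n1} ∩ {n0,n1,n2,n3} = {n0,n1}; idom=n1
  n5: preds {n1,n3,n4}: {n0,n1} ∩ {n0,n1,n2,n3} ∩ {n0,n1,n4} = {n0,n1}; idom=n1

DF walk-up:
  join n1 pred n0: · stop@n0
  join n1 pred n2: n2→n1 stop@n0
  join n1 pred n4: n4→n1 stop@n0
  join n4 pred n1: · stop@n1
  join n4 pred n3: n3→n2 stop@n1
  join n5 pred n1: · stop@n1
  join n5 pred n3: n3→n2 stop@n1
  join n5 pred n4: n4 stop@n1
  n0 → ∅
  n1 → {n1}
  n2 → {n1,n4,n5}
  n3 → {n4,n5}
  n4 → {n1,n5}
  n5 → ∅
  n6 → ∅

φ for i: defs {n0,n1,n3}
  DF⁺ = {n1,n4,n5}

Answer: ["n1", "n4", "n5"]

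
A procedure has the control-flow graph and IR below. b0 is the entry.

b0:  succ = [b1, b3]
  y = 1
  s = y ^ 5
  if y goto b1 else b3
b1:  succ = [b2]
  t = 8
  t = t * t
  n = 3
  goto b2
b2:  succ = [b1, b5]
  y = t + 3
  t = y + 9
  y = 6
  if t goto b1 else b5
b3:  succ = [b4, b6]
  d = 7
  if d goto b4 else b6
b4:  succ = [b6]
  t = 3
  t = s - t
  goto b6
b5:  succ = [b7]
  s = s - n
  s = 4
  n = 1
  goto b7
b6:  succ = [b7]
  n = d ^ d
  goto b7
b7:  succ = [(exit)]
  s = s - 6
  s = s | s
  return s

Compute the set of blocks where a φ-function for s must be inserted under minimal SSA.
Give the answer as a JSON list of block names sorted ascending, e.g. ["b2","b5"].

idom tree: b1←b0 b2←b1 b3←b0 b4←b3 b5←b2 b6←b3 b7←b0
Join-block Dom:
  b1: preds {b0,b2}: {b0} ∩ {b0,b1,b2} = {b0}; idom=b0
  b6: preds {b3,b4}: {b0,b3} ∩ {b0,b3,b4} = {b0,b3}; idom=b3
  b7: preds {b5,b6}: {b0,b1,b2,b5} ∩ {b0,b3,b6} = {b0}; idom=b0

DF derivation:
  join b1 pred b0: · stop@b0
  join b1 pred b2: b2→b1 stop@b0
  join b6 pred b3: · stop@b3
  join b6 pred b4: b4 stop@b3
  join b7 pred b5: b5→b2→b1 stop@b0
  join b7 pred b6: b6→b3 stop@b0
  b0: DF=∅
  b1: DF={b1,b7}
  b2: DF={b1,b7}
  b3: DF={b7}
  b4: DF={b6}
  b5: DF={b7}
  b6: DF={b7}
  b7: DF=∅

φ for s: defs {b0,b5,b7}
  DF⁺ = {b7}

Answer: ["b7"]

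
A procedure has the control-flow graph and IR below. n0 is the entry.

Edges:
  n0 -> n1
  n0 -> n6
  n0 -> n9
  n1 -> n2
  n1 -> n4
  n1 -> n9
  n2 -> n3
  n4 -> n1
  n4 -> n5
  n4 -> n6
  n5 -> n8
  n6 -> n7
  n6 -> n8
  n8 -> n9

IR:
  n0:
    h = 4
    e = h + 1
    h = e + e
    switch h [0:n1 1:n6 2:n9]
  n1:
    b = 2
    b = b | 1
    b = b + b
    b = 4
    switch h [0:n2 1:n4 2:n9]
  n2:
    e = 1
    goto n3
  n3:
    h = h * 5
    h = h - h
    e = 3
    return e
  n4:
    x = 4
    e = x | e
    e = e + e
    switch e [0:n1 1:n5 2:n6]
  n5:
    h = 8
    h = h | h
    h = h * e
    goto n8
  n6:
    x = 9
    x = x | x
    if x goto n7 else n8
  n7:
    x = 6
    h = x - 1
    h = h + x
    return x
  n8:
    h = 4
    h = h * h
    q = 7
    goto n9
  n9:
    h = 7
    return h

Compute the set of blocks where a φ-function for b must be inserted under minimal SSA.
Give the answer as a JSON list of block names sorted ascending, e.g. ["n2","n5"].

idom tree: n1←n0 n2←n1 n3←n2 n4←n1 n5←n4 n6←n0 n7←n6 n8←n0 n9←n0
Dom∩ at merges:
  n1: preds {n0,n4}: {n0} ∩ {n0,n1,n4} = {n0}; idom=n0
  n6: preds {n0,n4}: {n0} ∩ {n0,n1,n4} = {n0}; idom=n0
  n8: preds {n5,n6}: {n0,n1,n4,n5} ∩ {n0,n6} = {n0}; idom=n0
  n9: preds {n0,n1,n8}: {n0} ∩ {n0,n1} ∩ {n0,n8} = {n0}; idom=n0

DF walk-up:
  join n1 pred n0: · stop@n0
  join n1 pred n4: n4→n1 stop@n0
  join n6 pred n0: · stop@n0
  join n6 pred n4: n4→n1 stop@n0
  join n8 pred n5: n5→n4→n1 stop@n0
  join n8 pred n6: n6 stop@n0
  join n9 pred n0: · stop@n0
  join n9 pred n1: n1 stop@n0
  join n9 pred n8: n8 stop@n0
  n0: DF=∅
  n1: DF={n1,n6,n8,n9}
  n2: DF=∅
  n3: DF=∅
  n4: DF={n1,n6,n8}
  n5: DF={n8}
  n6: DF={n8}
  n7: DF=∅
  n8: DF={n9}
  n9: DF=∅

φ for b: defs {n1}
  DF⁺ = {n1,n6,n8,n9}

Answer: ["n1", "n6", "n8", "n9"]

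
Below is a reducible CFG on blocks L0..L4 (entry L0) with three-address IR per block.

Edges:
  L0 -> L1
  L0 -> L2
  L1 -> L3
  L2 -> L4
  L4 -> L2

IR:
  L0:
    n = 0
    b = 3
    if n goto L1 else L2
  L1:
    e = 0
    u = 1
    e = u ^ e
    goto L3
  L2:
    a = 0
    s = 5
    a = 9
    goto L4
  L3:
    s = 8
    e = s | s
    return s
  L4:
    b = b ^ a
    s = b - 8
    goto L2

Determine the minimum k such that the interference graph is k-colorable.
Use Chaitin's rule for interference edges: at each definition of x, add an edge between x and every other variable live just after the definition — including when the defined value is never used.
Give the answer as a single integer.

Block summaries:
  L0: {b,n} / ∅
  L1: {e,u} / ∅
  L2: {a,s} / ∅
  L3: {e,s} / ∅
  L4: {b,s} / {a,b}

Live sets:
  L0 li=∅ lo={b}
  L1 li=∅ lo=∅
  L2 li={b} lo={a,b}
  L3 li=∅ lo=∅
  L4 li={a,b} lo={b}

Interference:
  a↔{b}
  b↔{a,n,s}
  e↔{s,u}
  n↔{b}
  s↔{b,e}
  u↔{e}

Chromatic number:
  lower bound: {a,b} mutually conflict ⇒ χ ≥ 2
  assign a→c1 b→c0 e→c0 n→c1 s→c1 u→c1 — no edge inside a register ⇒ χ ≤ 2
  χ = 2

Answer: 2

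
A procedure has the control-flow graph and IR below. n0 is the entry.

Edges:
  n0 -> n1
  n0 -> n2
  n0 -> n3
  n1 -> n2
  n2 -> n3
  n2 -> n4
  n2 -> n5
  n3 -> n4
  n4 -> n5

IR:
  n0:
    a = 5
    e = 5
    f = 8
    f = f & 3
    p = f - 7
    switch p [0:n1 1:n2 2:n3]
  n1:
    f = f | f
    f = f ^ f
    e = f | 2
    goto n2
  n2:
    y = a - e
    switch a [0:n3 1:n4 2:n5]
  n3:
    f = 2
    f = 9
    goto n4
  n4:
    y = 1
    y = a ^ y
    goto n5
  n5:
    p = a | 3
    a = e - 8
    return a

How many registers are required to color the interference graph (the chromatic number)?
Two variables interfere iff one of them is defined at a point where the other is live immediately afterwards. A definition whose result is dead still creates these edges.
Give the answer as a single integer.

Answer: 4

Working:
Block summaries:
  n0 def {a,e,f,p} use ∅
  n1 def {e,f} use {f}
  n2 def {y} use {a,e}
  n3 def {f} use ∅
  n4 def {y} use {a}
  n5 def {a,p} use {a,e}

Backward fixpoint:
  n0: in=∅ out={a,e,f}
  n1: in={a,f} out={a,e}
  n2: in={a,e} out={a,e}
  n3: in={a,e} out={a,e}
  n4: in={a,e} out={a,e}
  n5: in={a,e} out=∅

Interference:
  a: {e,f,p,y}
  e: {a,f,p,y}
  f: {a,e,p}
  p: {a,e,f}
  y: {a,e}

Registers:
  {a,e,f,p} pairwise interfere (4-clique) ⇒ χ ≥ 4
  4-colouring: c0={a}  c1={e}  c2={f,y}  c3={p}
  χ = 4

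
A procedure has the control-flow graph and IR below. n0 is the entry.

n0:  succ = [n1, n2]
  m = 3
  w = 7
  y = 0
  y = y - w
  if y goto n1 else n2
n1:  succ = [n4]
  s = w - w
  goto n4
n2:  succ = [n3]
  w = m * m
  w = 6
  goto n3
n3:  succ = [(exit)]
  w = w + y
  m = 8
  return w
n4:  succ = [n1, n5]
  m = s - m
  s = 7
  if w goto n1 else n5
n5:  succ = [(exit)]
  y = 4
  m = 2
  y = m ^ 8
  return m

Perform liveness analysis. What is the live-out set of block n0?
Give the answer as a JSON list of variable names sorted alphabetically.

Answer: ["m", "w", "y"]

Derivation:
Block summaries:
  n0 def {m,w,y} use ∅
  n1 def {s} use {w}
  n2 def {w} use {m}
  n3 def {m,w} use {w,y}
  n4 def {m,s} use {m,s,w}
  n5 def {m,y} use ∅

Liveness:
  n0 li=∅ lo={m,w,y}
  n1 li={m,w} lo={m,s,w}
  n2 li={m,y} lo={w,y}
  n3 li={w,y} lo=∅
  n4 li={m,s,w} lo={m,w}
  n5 li=∅ lo=∅

live-out(n0) = ["m", "w", "y"]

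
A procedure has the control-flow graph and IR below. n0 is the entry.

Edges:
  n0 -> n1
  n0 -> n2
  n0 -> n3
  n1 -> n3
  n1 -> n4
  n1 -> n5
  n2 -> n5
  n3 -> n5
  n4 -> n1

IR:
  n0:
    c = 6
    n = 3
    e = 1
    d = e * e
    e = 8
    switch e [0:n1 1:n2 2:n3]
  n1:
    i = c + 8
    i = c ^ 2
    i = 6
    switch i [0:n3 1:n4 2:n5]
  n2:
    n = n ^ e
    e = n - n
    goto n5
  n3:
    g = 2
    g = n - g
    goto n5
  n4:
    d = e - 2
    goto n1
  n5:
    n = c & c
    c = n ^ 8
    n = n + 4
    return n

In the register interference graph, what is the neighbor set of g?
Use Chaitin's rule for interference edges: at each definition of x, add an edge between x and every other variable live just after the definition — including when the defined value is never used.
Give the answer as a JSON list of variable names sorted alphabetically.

def/use:
  n0: def={c,d,e,n} ue=∅
  n1: def={i} ue={c}
  n2: def={e,n} ue={e,n}
  n3: def={g} ue={n}
  n4: def={d} ue={e}
  n5: def={c,n} ue={c}

Backward fixpoint:
  n0: in=∅ out={c,e,n}
  n1: in={c,e,n} out={c,e,n}
  n2: in={c,e,n} out={c}
  n3: in={c,n} out={c}
  n4: in={c,e,n} out={c,e,n}
  n5: in={c} out=∅

Conflict graph:
  c — {d,e,g,i,n}
  d — {c,e,n}
  e — {c,d,i,n}
  g — {c,n}
  i — {c,e,n}
  n — {c,d,e,g,i}

N(g) = ["c", "n"]

Answer: ["c", "n"]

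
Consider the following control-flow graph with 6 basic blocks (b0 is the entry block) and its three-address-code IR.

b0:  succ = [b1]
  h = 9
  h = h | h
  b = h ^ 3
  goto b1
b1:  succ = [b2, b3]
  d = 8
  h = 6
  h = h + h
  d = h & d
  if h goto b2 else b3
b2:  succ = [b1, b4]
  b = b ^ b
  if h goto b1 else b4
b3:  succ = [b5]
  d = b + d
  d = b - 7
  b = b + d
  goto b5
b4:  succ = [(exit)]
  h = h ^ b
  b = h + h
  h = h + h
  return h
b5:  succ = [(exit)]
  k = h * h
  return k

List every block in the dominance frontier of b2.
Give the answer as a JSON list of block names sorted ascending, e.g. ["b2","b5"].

Answer: ["b1"]

Derivation:
idom tree: b1←b0 b2←b1 b3←b1 b4←b2 b5←b3
Join-block Dom:
  b1: preds {b0,b2}: {b0} ∩ {b0,b1,b2} = {b0}; idom=b0

DF walk-up:
  b1←b0: walk · to b0
  b1←b2: walk b2→b1 to b0
  b0: DF=∅
  b1: DF={b1}
  b2: DF={b1}
  b3: DF=∅
  b4: DF=∅
  b5: DF=∅

DF(b2) = ["b1"]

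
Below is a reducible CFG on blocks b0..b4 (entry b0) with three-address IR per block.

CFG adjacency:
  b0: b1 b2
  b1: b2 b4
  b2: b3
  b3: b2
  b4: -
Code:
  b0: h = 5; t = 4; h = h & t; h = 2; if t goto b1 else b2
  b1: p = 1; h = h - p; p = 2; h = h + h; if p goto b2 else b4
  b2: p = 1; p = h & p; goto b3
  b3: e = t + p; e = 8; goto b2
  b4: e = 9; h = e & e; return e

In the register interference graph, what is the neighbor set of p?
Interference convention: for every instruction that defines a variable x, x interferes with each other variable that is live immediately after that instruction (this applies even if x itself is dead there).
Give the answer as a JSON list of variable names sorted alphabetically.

Block summaries:
  b0: {h,t} / ∅
  b1: {h,p} / {h}
  b2: {p} / {h}
  b3: {e} / {p,t}
  b4: {e,h} / ∅

Liveness:
  b0: in=∅ out={h,t}
  b1: in={h,t} out={h,t}
  b2: in={h,t} out={h,p,t}
  b3: in={h,p,t} out={h,t}
  b4: in=∅ out=∅

Interfere edges:
  e — {h,t}
  h — {e,p,t}
  p — {h,t}
  t — {e,h,p}

N(p) = ["h", "t"]

Answer: ["h", "t"]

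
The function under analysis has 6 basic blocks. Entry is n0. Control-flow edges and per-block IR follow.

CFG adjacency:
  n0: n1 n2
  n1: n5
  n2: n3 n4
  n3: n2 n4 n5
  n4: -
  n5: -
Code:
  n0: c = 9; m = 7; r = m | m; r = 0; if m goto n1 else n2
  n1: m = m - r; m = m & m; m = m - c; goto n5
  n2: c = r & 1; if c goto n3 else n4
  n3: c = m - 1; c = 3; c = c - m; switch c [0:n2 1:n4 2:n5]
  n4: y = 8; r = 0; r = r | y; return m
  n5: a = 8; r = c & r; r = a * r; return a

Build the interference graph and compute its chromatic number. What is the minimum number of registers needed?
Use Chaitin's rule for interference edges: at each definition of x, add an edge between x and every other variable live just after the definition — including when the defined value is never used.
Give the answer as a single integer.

def/use:
  n0: {c,m,r} / ∅
  n1: {m} / {c,m,r}
  n2: {c} / {r}
  n3: {c} / {m}
  n4: {r,y} / {m}
  n5: {a,r} / {c,r}

Liveness:
  live n0: ∅→{c,m,r}
  live n1: {c,m,r}→{c,r}
  live n2: {m,r}→{m,r}
  live n3: {m,r}→{c,m,r}
  live n4: {m}→∅
  live n5: {c,r}→∅

Interfere edges:
  a — {c,r}
  c — {a,m,r}
  m — {c,r,y}
  r — {a,c,m,y}
  y — {m,r}

Registers:
  clique {a,c,r} ⇒ need ≥ 3
  assign a→R2 c→R1 m→R2 r→R0 y→R1 — no edge inside a register ⇒ χ ≤ 3
  χ = 3

Answer: 3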